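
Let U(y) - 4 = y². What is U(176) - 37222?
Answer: -6242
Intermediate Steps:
U(y) = 4 + y²
U(176) - 37222 = (4 + 176²) - 37222 = (4 + 30976) - 37222 = 30980 - 37222 = -6242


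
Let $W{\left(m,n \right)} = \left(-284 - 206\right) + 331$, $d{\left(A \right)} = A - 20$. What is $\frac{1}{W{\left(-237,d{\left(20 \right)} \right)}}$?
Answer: $- \frac{1}{159} \approx -0.0062893$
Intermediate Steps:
$d{\left(A \right)} = -20 + A$
$W{\left(m,n \right)} = -159$ ($W{\left(m,n \right)} = -490 + 331 = -159$)
$\frac{1}{W{\left(-237,d{\left(20 \right)} \right)}} = \frac{1}{-159} = - \frac{1}{159}$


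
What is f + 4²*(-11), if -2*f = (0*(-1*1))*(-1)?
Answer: -176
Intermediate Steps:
f = 0 (f = -0*(-1*1)*(-1)/2 = -0*(-1)*(-1)/2 = -0*(-1) = -½*0 = 0)
f + 4²*(-11) = 0 + 4²*(-11) = 0 + 16*(-11) = 0 - 176 = -176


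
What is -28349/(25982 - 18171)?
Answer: -28349/7811 ≈ -3.6294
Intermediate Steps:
-28349/(25982 - 18171) = -28349/7811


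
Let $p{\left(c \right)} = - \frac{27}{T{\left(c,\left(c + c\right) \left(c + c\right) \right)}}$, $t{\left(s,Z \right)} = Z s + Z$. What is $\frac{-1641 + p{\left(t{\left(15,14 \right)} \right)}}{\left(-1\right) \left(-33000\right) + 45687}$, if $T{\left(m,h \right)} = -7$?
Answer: $- \frac{3820}{183603} \approx -0.020806$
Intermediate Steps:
$t{\left(s,Z \right)} = Z + Z s$
$p{\left(c \right)} = \frac{27}{7}$ ($p{\left(c \right)} = - \frac{27}{-7} = \left(-27\right) \left(- \frac{1}{7}\right) = \frac{27}{7}$)
$\frac{-1641 + p{\left(t{\left(15,14 \right)} \right)}}{\left(-1\right) \left(-33000\right) + 45687} = \frac{-1641 + \frac{27}{7}}{\left(-1\right) \left(-33000\right) + 45687} = - \frac{11460}{7 \left(33000 + 45687\right)} = - \frac{11460}{7 \cdot 78687} = \left(- \frac{11460}{7}\right) \frac{1}{78687} = - \frac{3820}{183603}$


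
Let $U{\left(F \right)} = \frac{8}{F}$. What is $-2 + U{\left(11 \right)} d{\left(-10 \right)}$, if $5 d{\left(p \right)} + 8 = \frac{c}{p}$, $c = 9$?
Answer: $- \frac{906}{275} \approx -3.2945$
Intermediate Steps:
$d{\left(p \right)} = - \frac{8}{5} + \frac{9}{5 p}$ ($d{\left(p \right)} = - \frac{8}{5} + \frac{9 \frac{1}{p}}{5} = - \frac{8}{5} + \frac{9}{5 p}$)
$-2 + U{\left(11 \right)} d{\left(-10 \right)} = -2 + \frac{8}{11} \frac{9 - -80}{5 \left(-10\right)} = -2 + 8 \cdot \frac{1}{11} \cdot \frac{1}{5} \left(- \frac{1}{10}\right) \left(9 + 80\right) = -2 + \frac{8 \cdot \frac{1}{5} \left(- \frac{1}{10}\right) 89}{11} = -2 + \frac{8}{11} \left(- \frac{89}{50}\right) = -2 - \frac{356}{275} = - \frac{906}{275}$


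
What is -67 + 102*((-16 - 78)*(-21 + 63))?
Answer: -402763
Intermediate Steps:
-67 + 102*((-16 - 78)*(-21 + 63)) = -67 + 102*(-94*42) = -67 + 102*(-3948) = -67 - 402696 = -402763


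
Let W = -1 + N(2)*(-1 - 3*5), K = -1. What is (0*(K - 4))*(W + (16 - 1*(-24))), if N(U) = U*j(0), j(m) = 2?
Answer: 0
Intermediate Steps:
N(U) = 2*U (N(U) = U*2 = 2*U)
W = -65 (W = -1 + (2*2)*(-1 - 3*5) = -1 + 4*(-1 - 15) = -1 + 4*(-16) = -1 - 64 = -65)
(0*(K - 4))*(W + (16 - 1*(-24))) = (0*(-1 - 4))*(-65 + (16 - 1*(-24))) = (0*(-5))*(-65 + (16 + 24)) = 0*(-65 + 40) = 0*(-25) = 0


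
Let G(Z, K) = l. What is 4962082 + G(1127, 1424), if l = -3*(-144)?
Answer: 4962514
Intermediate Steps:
l = 432
G(Z, K) = 432
4962082 + G(1127, 1424) = 4962082 + 432 = 4962514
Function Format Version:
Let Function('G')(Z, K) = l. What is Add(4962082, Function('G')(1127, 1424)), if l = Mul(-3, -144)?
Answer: 4962514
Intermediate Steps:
l = 432
Function('G')(Z, K) = 432
Add(4962082, Function('G')(1127, 1424)) = Add(4962082, 432) = 4962514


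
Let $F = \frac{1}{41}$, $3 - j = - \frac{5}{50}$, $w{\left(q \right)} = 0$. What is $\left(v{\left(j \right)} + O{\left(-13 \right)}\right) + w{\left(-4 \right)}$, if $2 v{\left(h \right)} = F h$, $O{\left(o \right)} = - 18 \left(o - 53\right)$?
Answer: $\frac{974191}{820} \approx 1188.0$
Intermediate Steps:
$j = \frac{31}{10}$ ($j = 3 - - \frac{5}{50} = 3 - \left(-5\right) \frac{1}{50} = 3 - - \frac{1}{10} = 3 + \frac{1}{10} = \frac{31}{10} \approx 3.1$)
$F = \frac{1}{41} \approx 0.02439$
$O{\left(o \right)} = 954 - 18 o$ ($O{\left(o \right)} = - 18 \left(-53 + o\right) = 954 - 18 o$)
$v{\left(h \right)} = \frac{h}{82}$ ($v{\left(h \right)} = \frac{\frac{1}{41} h}{2} = \frac{h}{82}$)
$\left(v{\left(j \right)} + O{\left(-13 \right)}\right) + w{\left(-4 \right)} = \left(\frac{1}{82} \cdot \frac{31}{10} + \left(954 - -234\right)\right) + 0 = \left(\frac{31}{820} + \left(954 + 234\right)\right) + 0 = \left(\frac{31}{820} + 1188\right) + 0 = \frac{974191}{820} + 0 = \frac{974191}{820}$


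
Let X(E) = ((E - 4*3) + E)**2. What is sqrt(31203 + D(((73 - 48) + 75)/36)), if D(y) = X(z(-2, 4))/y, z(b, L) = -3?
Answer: 33*sqrt(719)/5 ≈ 176.97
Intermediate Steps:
X(E) = (-12 + 2*E)**2 (X(E) = ((E - 12) + E)**2 = ((-12 + E) + E)**2 = (-12 + 2*E)**2)
D(y) = 324/y (D(y) = (4*(-6 - 3)**2)/y = (4*(-9)**2)/y = (4*81)/y = 324/y)
sqrt(31203 + D(((73 - 48) + 75)/36)) = sqrt(31203 + 324/((((73 - 48) + 75)/36))) = sqrt(31203 + 324/(((25 + 75)*(1/36)))) = sqrt(31203 + 324/((100*(1/36)))) = sqrt(31203 + 324/(25/9)) = sqrt(31203 + 324*(9/25)) = sqrt(31203 + 2916/25) = sqrt(782991/25) = 33*sqrt(719)/5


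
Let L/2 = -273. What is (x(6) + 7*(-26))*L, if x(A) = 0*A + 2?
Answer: 98280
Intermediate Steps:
L = -546 (L = 2*(-273) = -546)
x(A) = 2 (x(A) = 0 + 2 = 2)
(x(6) + 7*(-26))*L = (2 + 7*(-26))*(-546) = (2 - 182)*(-546) = -180*(-546) = 98280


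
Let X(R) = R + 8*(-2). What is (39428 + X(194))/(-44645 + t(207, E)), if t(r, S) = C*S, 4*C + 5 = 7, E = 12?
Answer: -5658/6377 ≈ -0.88725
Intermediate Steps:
C = 1/2 (C = -5/4 + (1/4)*7 = -5/4 + 7/4 = 1/2 ≈ 0.50000)
t(r, S) = S/2
X(R) = -16 + R (X(R) = R - 16 = -16 + R)
(39428 + X(194))/(-44645 + t(207, E)) = (39428 + (-16 + 194))/(-44645 + (1/2)*12) = (39428 + 178)/(-44645 + 6) = 39606/(-44639) = 39606*(-1/44639) = -5658/6377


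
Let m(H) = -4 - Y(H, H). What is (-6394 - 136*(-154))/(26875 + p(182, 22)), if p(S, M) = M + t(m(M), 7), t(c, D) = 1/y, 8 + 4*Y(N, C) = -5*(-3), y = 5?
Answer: 36375/67243 ≈ 0.54095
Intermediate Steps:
Y(N, C) = 7/4 (Y(N, C) = -2 + (-5*(-3))/4 = -2 + (1/4)*15 = -2 + 15/4 = 7/4)
m(H) = -23/4 (m(H) = -4 - 1*7/4 = -4 - 7/4 = -23/4)
t(c, D) = 1/5
p(S, M) = 1/5 + M (p(S, M) = M + 1/5 = 1/5 + M)
(-6394 - 136*(-154))/(26875 + p(182, 22)) = (-6394 - 136*(-154))/(26875 + (1/5 + 22)) = (-6394 + 20944)/(26875 + 111/5) = 14550/(134486/5) = 14550*(5/134486) = 36375/67243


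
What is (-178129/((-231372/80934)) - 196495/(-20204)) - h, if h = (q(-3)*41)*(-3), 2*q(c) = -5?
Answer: 24156905555227/389553324 ≈ 62012.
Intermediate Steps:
q(c) = -5/2 (q(c) = (½)*(-5) = -5/2)
h = 615/2 (h = -5/2*41*(-3) = -205/2*(-3) = 615/2 ≈ 307.50)
(-178129/((-231372/80934)) - 196495/(-20204)) - h = (-178129/((-231372/80934)) - 196495/(-20204)) - 1*615/2 = (-178129/((-231372*1/80934)) - 196495*(-1/20204)) - 615/2 = (-178129/(-38562/13489) + 196495/20204) - 615/2 = (-178129*(-13489/38562) + 196495/20204) - 615/2 = (2402782081/38562 + 196495/20204) - 615/2 = 24276693202357/389553324 - 615/2 = 24156905555227/389553324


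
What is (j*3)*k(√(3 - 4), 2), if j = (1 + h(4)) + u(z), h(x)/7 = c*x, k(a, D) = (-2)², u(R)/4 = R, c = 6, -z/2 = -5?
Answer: 2508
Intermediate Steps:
z = 10 (z = -2*(-5) = 10)
u(R) = 4*R
k(a, D) = 4
h(x) = 42*x (h(x) = 7*(6*x) = 42*x)
j = 209 (j = (1 + 42*4) + 4*10 = (1 + 168) + 40 = 169 + 40 = 209)
(j*3)*k(√(3 - 4), 2) = (209*3)*4 = 627*4 = 2508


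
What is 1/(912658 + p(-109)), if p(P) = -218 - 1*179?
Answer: 1/912261 ≈ 1.0962e-6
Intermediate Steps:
p(P) = -397 (p(P) = -218 - 179 = -397)
1/(912658 + p(-109)) = 1/(912658 - 397) = 1/912261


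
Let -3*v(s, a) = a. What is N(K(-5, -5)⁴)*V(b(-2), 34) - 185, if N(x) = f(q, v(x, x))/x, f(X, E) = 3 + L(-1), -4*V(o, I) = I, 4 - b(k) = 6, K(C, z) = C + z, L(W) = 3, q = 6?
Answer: -1850051/10000 ≈ -185.01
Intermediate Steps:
v(s, a) = -a/3
b(k) = -2 (b(k) = 4 - 1*6 = 4 - 6 = -2)
V(o, I) = -I/4
f(X, E) = 6 (f(X, E) = 3 + 3 = 6)
N(x) = 6/x
N(K(-5, -5)⁴)*V(b(-2), 34) - 185 = (6/((-5 - 5)⁴))*(-¼*34) - 185 = (6/((-10)⁴))*(-17/2) - 185 = (6/10000)*(-17/2) - 185 = (6*(1/10000))*(-17/2) - 185 = (3/5000)*(-17/2) - 185 = -51/10000 - 185 = -1850051/10000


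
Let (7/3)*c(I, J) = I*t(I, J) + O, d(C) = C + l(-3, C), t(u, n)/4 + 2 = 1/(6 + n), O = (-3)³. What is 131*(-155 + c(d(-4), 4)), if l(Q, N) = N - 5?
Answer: -569588/35 ≈ -16274.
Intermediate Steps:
l(Q, N) = -5 + N
O = -27
t(u, n) = -8 + 4/(6 + n)
d(C) = -5 + 2*C (d(C) = C + (-5 + C) = -5 + 2*C)
c(I, J) = -81/7 + 12*I*(-11 - 2*J)/(7*(6 + J)) (c(I, J) = 3*(I*(4*(-11 - 2*J)/(6 + J)) - 27)/7 = 3*(4*I*(-11 - 2*J)/(6 + J) - 27)/7 = 3*(-27 + 4*I*(-11 - 2*J)/(6 + J))/7 = -81/7 + 12*I*(-11 - 2*J)/(7*(6 + J)))
131*(-155 + c(d(-4), 4)) = 131*(-155 + 3*(-162 - 27*4 - 4*(-5 + 2*(-4))*(11 + 2*4))/(7*(6 + 4))) = 131*(-155 + (3/7)*(-162 - 108 - 4*(-5 - 8)*(11 + 8))/10) = 131*(-155 + (3/7)*(⅒)*(-162 - 108 - 4*(-13)*19)) = 131*(-155 + (3/7)*(⅒)*(-162 - 108 + 988)) = 131*(-155 + (3/7)*(⅒)*718) = 131*(-155 + 1077/35) = 131*(-4348/35) = -569588/35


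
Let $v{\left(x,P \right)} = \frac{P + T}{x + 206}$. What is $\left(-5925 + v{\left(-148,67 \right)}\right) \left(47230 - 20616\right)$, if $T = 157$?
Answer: $- \frac{4569969782}{29} \approx -1.5759 \cdot 10^{8}$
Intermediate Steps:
$v{\left(x,P \right)} = \frac{157 + P}{206 + x}$ ($v{\left(x,P \right)} = \frac{P + 157}{x + 206} = \frac{157 + P}{206 + x}$)
$\left(-5925 + v{\left(-148,67 \right)}\right) \left(47230 - 20616\right) = \left(-5925 + \frac{157 + 67}{206 - 148}\right) \left(47230 - 20616\right) = \left(-5925 + \frac{1}{58} \cdot 224\right) 26614 = \left(-5925 + \frac{112}{29}\right) 26614 = \left(- \frac{171713}{29}\right) 26614 = - \frac{4569969782}{29}$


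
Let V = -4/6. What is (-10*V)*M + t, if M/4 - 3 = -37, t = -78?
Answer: -2954/3 ≈ -984.67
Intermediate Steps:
V = -2/3 (V = -4*1/6 = -2/3 ≈ -0.66667)
M = -136 (M = 12 + 4*(-37) = 12 - 148 = -136)
(-10*V)*M + t = -10*(-2/3)*(-136) - 78 = (20/3)*(-136) - 78 = -2720/3 - 78 = -2954/3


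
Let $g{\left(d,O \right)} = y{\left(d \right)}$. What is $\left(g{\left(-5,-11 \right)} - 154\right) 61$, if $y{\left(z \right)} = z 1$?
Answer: $-9699$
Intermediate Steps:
$y{\left(z \right)} = z$
$g{\left(d,O \right)} = d$
$\left(g{\left(-5,-11 \right)} - 154\right) 61 = \left(-5 - 154\right) 61 = \left(-159\right) 61 = -9699$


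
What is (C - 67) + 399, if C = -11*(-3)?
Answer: 365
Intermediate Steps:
C = 33
(C - 67) + 399 = (33 - 67) + 399 = -34 + 399 = 365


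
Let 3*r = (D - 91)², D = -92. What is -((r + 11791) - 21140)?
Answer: -1814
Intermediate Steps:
r = 11163 (r = (-92 - 91)²/3 = (⅓)*(-183)² = (⅓)*33489 = 11163)
-((r + 11791) - 21140) = -((11163 + 11791) - 21140) = -(22954 - 21140) = -1*1814 = -1814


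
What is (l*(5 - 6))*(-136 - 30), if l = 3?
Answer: 498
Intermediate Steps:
(l*(5 - 6))*(-136 - 30) = (3*(5 - 6))*(-136 - 30) = (3*(-1))*(-166) = -3*(-166) = 498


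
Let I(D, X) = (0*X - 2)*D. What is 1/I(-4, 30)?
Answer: ⅛ ≈ 0.12500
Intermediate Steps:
I(D, X) = -2*D (I(D, X) = (0 - 2)*D = -2*D)
1/I(-4, 30) = 1/(-2*(-4)) = 1/8 = ⅛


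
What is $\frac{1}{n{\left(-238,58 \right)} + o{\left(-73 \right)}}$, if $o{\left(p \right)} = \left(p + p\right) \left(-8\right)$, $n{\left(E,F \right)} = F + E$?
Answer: $\frac{1}{988} \approx 0.0010121$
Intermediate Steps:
$n{\left(E,F \right)} = E + F$
$o{\left(p \right)} = - 16 p$ ($o{\left(p \right)} = 2 p \left(-8\right) = - 16 p$)
$\frac{1}{n{\left(-238,58 \right)} + o{\left(-73 \right)}} = \frac{1}{\left(-238 + 58\right) - -1168} = \frac{1}{-180 + 1168} = \frac{1}{988}$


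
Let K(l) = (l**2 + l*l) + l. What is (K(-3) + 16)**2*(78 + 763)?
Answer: 808201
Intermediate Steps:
K(l) = l + 2*l**2 (K(l) = (l**2 + l**2) + l = 2*l**2 + l = l + 2*l**2)
(K(-3) + 16)**2*(78 + 763) = (-3*(1 + 2*(-3)) + 16)**2*(78 + 763) = (-3*(1 - 6) + 16)**2*841 = (-3*(-5) + 16)**2*841 = (15 + 16)**2*841 = 31**2*841 = 961*841 = 808201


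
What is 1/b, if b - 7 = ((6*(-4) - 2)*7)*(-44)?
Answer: 1/8015 ≈ 0.00012477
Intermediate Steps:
b = 8015 (b = 7 + ((6*(-4) - 2)*7)*(-44) = 7 + ((-24 - 2)*7)*(-44) = 7 - 26*7*(-44) = 7 - 182*(-44) = 7 + 8008 = 8015)
1/b = 1/8015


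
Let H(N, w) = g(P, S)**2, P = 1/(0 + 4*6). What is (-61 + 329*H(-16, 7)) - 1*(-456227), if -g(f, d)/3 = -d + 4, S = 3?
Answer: 459127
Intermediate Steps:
P = 1/24 (P = 1/(0 + 24) = 1/24 ≈ 0.041667)
g(f, d) = -12 + 3*d (g(f, d) = -3*(-d + 4) = -3*(4 - d) = -12 + 3*d)
H(N, w) = 9 (H(N, w) = (-12 + 3*3)**2 = (-12 + 9)**2 = (-3)**2 = 9)
(-61 + 329*H(-16, 7)) - 1*(-456227) = (-61 + 329*9) - 1*(-456227) = (-61 + 2961) + 456227 = 2900 + 456227 = 459127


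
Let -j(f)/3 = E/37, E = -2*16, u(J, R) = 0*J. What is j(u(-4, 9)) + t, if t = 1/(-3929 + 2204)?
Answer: 165563/63825 ≈ 2.5940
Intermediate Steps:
u(J, R) = 0
E = -32
j(f) = 96/37 (j(f) = -(-96)/37 = -3*(-32/37) = 96/37)
t = -1/1725 (t = 1/(-1725) = -1/1725 ≈ -0.00057971)
j(u(-4, 9)) + t = 96/37 - 1/1725 = 165563/63825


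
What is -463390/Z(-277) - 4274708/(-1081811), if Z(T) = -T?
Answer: -500116305174/299661647 ≈ -1668.9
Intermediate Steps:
-463390/Z(-277) - 4274708/(-1081811) = -463390/((-1*(-277))) - 4274708/(-1081811) = -463390/277 - 4274708*(-1/1081811) = -463390*1/277 + 4274708/1081811 = -463390/277 + 4274708/1081811 = -500116305174/299661647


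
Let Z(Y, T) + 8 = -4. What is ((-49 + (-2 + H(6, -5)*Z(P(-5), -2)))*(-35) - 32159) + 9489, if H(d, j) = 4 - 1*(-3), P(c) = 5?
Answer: -17945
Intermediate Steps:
Z(Y, T) = -12 (Z(Y, T) = -8 - 4 = -12)
H(d, j) = 7 (H(d, j) = 4 + 3 = 7)
((-49 + (-2 + H(6, -5)*Z(P(-5), -2)))*(-35) - 32159) + 9489 = ((-49 + (-2 + 7*(-12)))*(-35) - 32159) + 9489 = ((-49 + (-2 - 84))*(-35) - 32159) + 9489 = ((-49 - 86)*(-35) - 32159) + 9489 = (-135*(-35) - 32159) + 9489 = (4725 - 32159) + 9489 = -27434 + 9489 = -17945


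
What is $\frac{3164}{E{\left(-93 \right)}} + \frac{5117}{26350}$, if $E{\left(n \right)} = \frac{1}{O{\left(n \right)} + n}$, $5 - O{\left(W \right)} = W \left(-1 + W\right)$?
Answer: $- \frac{43304085699}{1550} \approx -2.7938 \cdot 10^{7}$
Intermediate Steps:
$O{\left(W \right)} = 5 - W \left(-1 + W\right)$
$E{\left(n \right)} = \frac{1}{5 - n^{2} + 2 n}$ ($E{\left(n \right)} = \frac{1}{\left(5 + n - n^{2}\right) + n} = \frac{1}{5 - n^{2} + 2 n}$)
$\frac{3164}{E{\left(-93 \right)}} + \frac{5117}{26350} = \frac{3164}{\frac{1}{5 - \left(-93\right)^{2} + 2 \left(-93\right)}} + \frac{5117}{26350} = \frac{3164}{\frac{1}{5 - 8649 - 186}} + 5117 \cdot \frac{1}{26350} = \frac{3164}{\frac{1}{5 - 8649 - 186}} + \frac{301}{1550} = \frac{3164}{\frac{1}{-8830}} + \frac{301}{1550} = \frac{3164}{- \frac{1}{8830}} + \frac{301}{1550} = 3164 \left(-8830\right) + \frac{301}{1550} = -27938120 + \frac{301}{1550} = - \frac{43304085699}{1550}$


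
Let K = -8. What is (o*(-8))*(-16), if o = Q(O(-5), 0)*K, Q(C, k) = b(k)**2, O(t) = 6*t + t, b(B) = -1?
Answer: -1024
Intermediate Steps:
O(t) = 7*t
Q(C, k) = 1 (Q(C, k) = (-1)**2 = 1)
o = -8 (o = 1*(-8) = -8)
(o*(-8))*(-16) = -8*(-8)*(-16) = 64*(-16) = -1024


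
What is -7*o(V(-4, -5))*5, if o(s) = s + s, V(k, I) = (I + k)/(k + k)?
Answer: -315/4 ≈ -78.750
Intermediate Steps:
V(k, I) = (I + k)/(2*k) (V(k, I) = (I + k)/((2*k)) = (I + k)*(1/(2*k)) = (I + k)/(2*k))
o(s) = 2*s
-7*o(V(-4, -5))*5 = -14*(½)*(-5 - 4)/(-4)*5 = -14*(½)*(-¼)*(-9)*5 = -14*9/8*5 = -7*9/4*5 = -63/4*5 = -315/4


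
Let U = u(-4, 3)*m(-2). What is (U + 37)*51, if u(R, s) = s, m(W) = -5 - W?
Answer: 1428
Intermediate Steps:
U = -9 (U = 3*(-5 - 1*(-2)) = 3*(-5 + 2) = 3*(-3) = -9)
(U + 37)*51 = (-9 + 37)*51 = 28*51 = 1428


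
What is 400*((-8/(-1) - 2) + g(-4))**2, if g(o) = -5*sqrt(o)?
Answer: -25600 - 48000*I ≈ -25600.0 - 48000.0*I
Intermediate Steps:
400*((-8/(-1) - 2) + g(-4))**2 = 400*((-8/(-1) - 2) - 10*I)**2 = 400*((-8*(-1) - 2) - 10*I)**2 = 400*((8 - 2) - 10*I)**2 = 400*(6 - 10*I)**2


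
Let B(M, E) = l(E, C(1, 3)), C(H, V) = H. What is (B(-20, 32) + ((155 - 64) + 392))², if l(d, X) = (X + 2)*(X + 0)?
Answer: 236196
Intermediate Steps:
l(d, X) = X*(2 + X) (l(d, X) = (2 + X)*X = X*(2 + X))
B(M, E) = 3 (B(M, E) = 1*(2 + 1) = 1*3 = 3)
(B(-20, 32) + ((155 - 64) + 392))² = (3 + ((155 - 64) + 392))² = (3 + (91 + 392))² = (3 + 483)² = 486² = 236196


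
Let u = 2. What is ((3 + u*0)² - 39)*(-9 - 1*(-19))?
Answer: -300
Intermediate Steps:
((3 + u*0)² - 39)*(-9 - 1*(-19)) = ((3 + 2*0)² - 39)*(-9 - 1*(-19)) = ((3 + 0)² - 39)*(-9 + 19) = (3² - 39)*10 = (9 - 39)*10 = -30*10 = -300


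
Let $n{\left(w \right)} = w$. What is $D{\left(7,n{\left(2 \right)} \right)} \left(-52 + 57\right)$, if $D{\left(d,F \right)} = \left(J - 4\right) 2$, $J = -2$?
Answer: $-60$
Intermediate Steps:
$D{\left(d,F \right)} = -12$ ($D{\left(d,F \right)} = \left(-2 - 4\right) 2 = \left(-6\right) 2 = -12$)
$D{\left(7,n{\left(2 \right)} \right)} \left(-52 + 57\right) = - 12 \left(-52 + 57\right) = \left(-12\right) 5 = -60$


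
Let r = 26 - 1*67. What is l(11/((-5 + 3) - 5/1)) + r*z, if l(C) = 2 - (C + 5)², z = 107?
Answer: -215441/49 ≈ -4396.8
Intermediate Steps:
l(C) = 2 - (5 + C)²
r = -41 (r = 26 - 67 = -41)
l(11/((-5 + 3) - 5/1)) + r*z = (2 - (5 + 11/((-5 + 3) - 5/1))²) - 41*107 = (2 - (5 + 11/(-2 - 5*1))²) - 4387 = (2 - (5 + 11/(-2 - 5))²) - 4387 = (2 - (5 + 11/(-7))²) - 4387 = (2 - (5 + 11*(-⅐))²) - 4387 = (2 - (5 - 11/7)²) - 4387 = (2 - (24/7)²) - 4387 = (2 - 1*576/49) - 4387 = (2 - 576/49) - 4387 = -478/49 - 4387 = -215441/49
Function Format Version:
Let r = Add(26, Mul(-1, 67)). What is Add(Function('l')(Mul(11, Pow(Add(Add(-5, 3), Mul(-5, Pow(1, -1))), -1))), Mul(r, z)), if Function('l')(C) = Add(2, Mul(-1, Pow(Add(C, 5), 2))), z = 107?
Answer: Rational(-215441, 49) ≈ -4396.8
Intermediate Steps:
Function('l')(C) = Add(2, Mul(-1, Pow(Add(5, C), 2)))
r = -41 (r = Add(26, -67) = -41)
Add(Function('l')(Mul(11, Pow(Add(Add(-5, 3), Mul(-5, Pow(1, -1))), -1))), Mul(r, z)) = Add(Add(2, Mul(-1, Pow(Add(5, Mul(11, Pow(Add(Add(-5, 3), Mul(-5, Pow(1, -1))), -1))), 2))), Mul(-41, 107)) = Add(Add(2, Mul(-1, Pow(Add(5, Mul(11, Pow(Add(-2, Mul(-5, 1)), -1))), 2))), -4387) = Add(Add(2, Mul(-1, Pow(Add(5, Mul(11, Pow(Add(-2, -5), -1))), 2))), -4387) = Add(Add(2, Mul(-1, Pow(Add(5, Mul(11, Pow(-7, -1))), 2))), -4387) = Add(Add(2, Mul(-1, Pow(Add(5, Mul(11, Rational(-1, 7))), 2))), -4387) = Add(Add(2, Mul(-1, Pow(Add(5, Rational(-11, 7)), 2))), -4387) = Add(Add(2, Mul(-1, Pow(Rational(24, 7), 2))), -4387) = Add(Add(2, Mul(-1, Rational(576, 49))), -4387) = Add(Add(2, Rational(-576, 49)), -4387) = Add(Rational(-478, 49), -4387) = Rational(-215441, 49)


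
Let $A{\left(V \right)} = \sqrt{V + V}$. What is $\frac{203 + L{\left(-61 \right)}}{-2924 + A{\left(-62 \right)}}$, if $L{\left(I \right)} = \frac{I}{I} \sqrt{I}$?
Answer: $\frac{\sqrt{61} - 203 i}{2 \left(\sqrt{31} + 1462 i\right)} \approx -0.069414 - 0.0029354 i$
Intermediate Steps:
$L{\left(I \right)} = \sqrt{I}$ ($L{\left(I \right)} = 1 \sqrt{I} = \sqrt{I}$)
$A{\left(V \right)} = \sqrt{2} \sqrt{V}$ ($A{\left(V \right)} = \sqrt{2 V} = \sqrt{2} \sqrt{V}$)
$\frac{203 + L{\left(-61 \right)}}{-2924 + A{\left(-62 \right)}} = \frac{203 + \sqrt{-61}}{-2924 + \sqrt{2} \sqrt{-62}} = \frac{203 + i \sqrt{61}}{-2924 + \sqrt{2} i \sqrt{62}} = \frac{203 + i \sqrt{61}}{-2924 + 2 i \sqrt{31}}$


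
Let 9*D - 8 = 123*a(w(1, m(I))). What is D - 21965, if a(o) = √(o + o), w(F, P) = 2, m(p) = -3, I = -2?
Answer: -197431/9 ≈ -21937.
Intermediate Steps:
a(o) = √2*√o (a(o) = √(2*o) = √2*√o)
D = 254/9 (D = 8/9 + (123*(√2*√2))/9 = 8/9 + (123*2)/9 = 8/9 + (⅑)*246 = 8/9 + 82/3 = 254/9 ≈ 28.222)
D - 21965 = 254/9 - 21965 = -197431/9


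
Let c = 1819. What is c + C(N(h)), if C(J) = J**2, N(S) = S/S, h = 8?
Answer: 1820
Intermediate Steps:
N(S) = 1
c + C(N(h)) = 1819 + 1**2 = 1819 + 1 = 1820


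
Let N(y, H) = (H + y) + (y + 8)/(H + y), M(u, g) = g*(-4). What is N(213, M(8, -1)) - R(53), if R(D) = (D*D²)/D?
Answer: -562243/217 ≈ -2591.0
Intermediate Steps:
M(u, g) = -4*g
N(y, H) = H + y + (8 + y)/(H + y) (N(y, H) = (H + y) + (8 + y)/(H + y) = H + y + (8 + y)/(H + y))
R(D) = D² (R(D) = D³/D = D²)
N(213, M(8, -1)) - R(53) = (8 + 213 + (-4*(-1))² + 213² + 2*(-4*(-1))*213)/(-4*(-1) + 213) - 1*53² = (8 + 213 + 4² + 45369 + 2*4*213)/(4 + 213) - 1*2809 = (8 + 213 + 16 + 45369 + 1704)/217 - 2809 = (1/217)*47310 - 2809 = 47310/217 - 2809 = -562243/217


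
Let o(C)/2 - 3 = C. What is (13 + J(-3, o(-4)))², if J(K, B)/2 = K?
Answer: 49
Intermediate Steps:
o(C) = 6 + 2*C
J(K, B) = 2*K
(13 + J(-3, o(-4)))² = (13 + 2*(-3))² = (13 - 6)² = 7² = 49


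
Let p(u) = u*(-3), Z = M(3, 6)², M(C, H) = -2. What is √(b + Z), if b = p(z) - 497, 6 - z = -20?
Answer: I*√571 ≈ 23.896*I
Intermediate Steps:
z = 26 (z = 6 - 1*(-20) = 6 + 20 = 26)
Z = 4 (Z = (-2)² = 4)
p(u) = -3*u
b = -575 (b = -3*26 - 497 = -78 - 497 = -575)
√(b + Z) = √(-575 + 4) = √(-571) = I*√571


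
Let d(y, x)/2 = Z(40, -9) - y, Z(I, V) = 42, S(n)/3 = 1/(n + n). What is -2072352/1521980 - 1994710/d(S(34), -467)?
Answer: -25806702274364/1085552235 ≈ -23773.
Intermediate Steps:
S(n) = 3/(2*n) (S(n) = 3/(n + n) = 3/((2*n)) = 3*(1/(2*n)) = 3/(2*n))
d(y, x) = 84 - 2*y (d(y, x) = 2*(42 - y) = 84 - 2*y)
-2072352/1521980 - 1994710/d(S(34), -467) = -2072352/1521980 - 1994710/(84 - 3/34) = -2072352*1/1521980 - 1994710/(84 - 3/34) = -518088/380495 - 1994710/(84 - 2*3/68) = -518088/380495 - 1994710/(84 - 3/34) = -518088/380495 - 1994710/2853/34 = -518088/380495 - 1994710*34/2853 = -518088/380495 - 67820140/2853 = -25806702274364/1085552235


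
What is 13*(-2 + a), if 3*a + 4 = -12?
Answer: -286/3 ≈ -95.333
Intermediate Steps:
a = -16/3 (a = -4/3 + (⅓)*(-12) = -4/3 - 4 = -16/3 ≈ -5.3333)
13*(-2 + a) = 13*(-2 - 16/3) = 13*(-22/3) = -286/3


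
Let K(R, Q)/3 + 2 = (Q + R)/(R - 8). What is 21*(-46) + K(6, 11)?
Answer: -1995/2 ≈ -997.50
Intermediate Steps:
K(R, Q) = -6 + 3*(Q + R)/(-8 + R) (K(R, Q) = -6 + 3*((Q + R)/(R - 8)) = -6 + 3*((Q + R)/(-8 + R)) = -6 + 3*(Q + R)/(-8 + R))
21*(-46) + K(6, 11) = 21*(-46) + 3*(16 + 11 - 1*6)/(-8 + 6) = -966 + 3*(16 + 11 - 6)/(-2) = -966 + 3*(-½)*21 = -966 - 63/2 = -1995/2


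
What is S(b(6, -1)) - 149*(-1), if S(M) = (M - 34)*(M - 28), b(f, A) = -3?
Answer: 1296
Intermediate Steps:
S(M) = (-34 + M)*(-28 + M)
S(b(6, -1)) - 149*(-1) = (952 + (-3)² - 62*(-3)) - 149*(-1) = (952 + 9 + 186) - 1*(-149) = 1147 + 149 = 1296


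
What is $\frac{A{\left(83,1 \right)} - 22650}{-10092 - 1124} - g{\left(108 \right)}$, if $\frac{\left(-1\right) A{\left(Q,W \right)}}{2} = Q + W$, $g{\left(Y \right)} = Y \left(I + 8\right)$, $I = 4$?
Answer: $- \frac{7256559}{5608} \approx -1294.0$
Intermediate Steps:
$g{\left(Y \right)} = 12 Y$ ($g{\left(Y \right)} = Y \left(4 + 8\right) = Y 12 = 12 Y$)
$A{\left(Q,W \right)} = - 2 Q - 2 W$ ($A{\left(Q,W \right)} = - 2 \left(Q + W\right) = - 2 Q - 2 W$)
$\frac{A{\left(83,1 \right)} - 22650}{-10092 - 1124} - g{\left(108 \right)} = \frac{\left(\left(-2\right) 83 - 2\right) - 22650}{-10092 - 1124} - 12 \cdot 108 = \frac{\left(-166 - 2\right) - 22650}{-11216} - 1296 = \left(-168 - 22650\right) \left(- \frac{1}{11216}\right) - 1296 = \left(-22818\right) \left(- \frac{1}{11216}\right) - 1296 = \frac{11409}{5608} - 1296 = - \frac{7256559}{5608}$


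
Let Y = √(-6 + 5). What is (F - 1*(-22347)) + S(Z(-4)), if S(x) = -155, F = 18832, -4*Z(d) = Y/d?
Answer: 41024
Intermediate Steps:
Y = I (Y = √(-1) = I ≈ 1.0*I)
Z(d) = -I/(4*d)
(F - 1*(-22347)) + S(Z(-4)) = (18832 - 1*(-22347)) - 155 = (18832 + 22347) - 155 = 41179 - 155 = 41024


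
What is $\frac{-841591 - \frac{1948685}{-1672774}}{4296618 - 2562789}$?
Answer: $- \frac{1407789594749}{2900304071646} \approx -0.48539$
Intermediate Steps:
$\frac{-841591 - \frac{1948685}{-1672774}}{4296618 - 2562789} = \frac{-841591 - - \frac{1948685}{1672774}}{1733829} = \left(-841591 + \frac{1948685}{1672774}\right) \frac{1}{1733829} = \left(- \frac{1407789594749}{1672774}\right) \frac{1}{1733829} = - \frac{1407789594749}{2900304071646}$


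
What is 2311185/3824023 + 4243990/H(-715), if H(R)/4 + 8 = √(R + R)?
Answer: 5*(-1622904141385*I + 924474*√1430)/(7648046*(√1430 + 8*I)) ≈ -5680.8 - 26855.0*I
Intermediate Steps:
H(R) = -32 + 4*√2*√R (H(R) = -32 + 4*√(R + R) = -32 + 4*√(2*R) = -32 + 4*(√2*√R) = -32 + 4*√2*√R)
2311185/3824023 + 4243990/H(-715) = 2311185/3824023 + 4243990/(-32 + 4*√2*√(-715)) = 2311185*(1/3824023) + 4243990/(-32 + 4*√2*(I*√715)) = 2311185/3824023 + 4243990/(-32 + 4*I*√1430)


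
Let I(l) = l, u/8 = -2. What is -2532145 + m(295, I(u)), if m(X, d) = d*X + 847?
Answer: -2536018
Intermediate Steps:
u = -16 (u = 8*(-2) = -16)
m(X, d) = 847 + X*d (m(X, d) = X*d + 847 = 847 + X*d)
-2532145 + m(295, I(u)) = -2532145 + (847 + 295*(-16)) = -2532145 + (847 - 4720) = -2532145 - 3873 = -2536018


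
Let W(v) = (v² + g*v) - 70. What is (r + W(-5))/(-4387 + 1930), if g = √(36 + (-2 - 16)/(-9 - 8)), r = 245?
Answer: -200/2457 + 5*√1190/13923 ≈ -0.069012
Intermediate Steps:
g = 3*√1190/17 (g = √(36 - 18/(-17)) = √(36 - 18*(-1/17)) = √(36 + 18/17) = √(630/17) = 3*√1190/17 ≈ 6.0876)
W(v) = -70 + v² + 3*v*√1190/17 (W(v) = (v² + (3*√1190/17)*v) - 70 = (v² + 3*v*√1190/17) - 70 = -70 + v² + 3*v*√1190/17)
(r + W(-5))/(-4387 + 1930) = (245 + (-70 + (-5)² + (3/17)*(-5)*√1190))/(-4387 + 1930) = (245 + (-70 + 25 - 15*√1190/17))/(-2457) = (245 + (-45 - 15*√1190/17))*(-1/2457) = (200 - 15*√1190/17)*(-1/2457) = -200/2457 + 5*√1190/13923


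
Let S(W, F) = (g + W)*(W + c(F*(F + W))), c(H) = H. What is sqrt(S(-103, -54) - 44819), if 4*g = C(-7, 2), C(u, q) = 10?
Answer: 11*I*sqrt(29306)/2 ≈ 941.54*I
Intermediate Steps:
g = 5/2 (g = (1/4)*10 = 5/2 ≈ 2.5000)
S(W, F) = (5/2 + W)*(W + F*(F + W))
sqrt(S(-103, -54) - 44819) = sqrt(((-103)**2 + (5/2)*(-103) + (5/2)*(-54)*(-54 - 103) - 54*(-103)*(-54 - 103)) - 44819) = sqrt((10609 - 515/2 + (5/2)*(-54)*(-157) - 54*(-103)*(-157)) - 44819) = sqrt((10609 - 515/2 + 21195 - 873234) - 44819) = sqrt(-1683375/2 - 44819) = sqrt(-1773013/2) = 11*I*sqrt(29306)/2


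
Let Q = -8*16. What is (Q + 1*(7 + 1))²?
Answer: 14400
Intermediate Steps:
Q = -128
(Q + 1*(7 + 1))² = (-128 + 1*(7 + 1))² = (-128 + 1*8)² = (-128 + 8)² = (-120)² = 14400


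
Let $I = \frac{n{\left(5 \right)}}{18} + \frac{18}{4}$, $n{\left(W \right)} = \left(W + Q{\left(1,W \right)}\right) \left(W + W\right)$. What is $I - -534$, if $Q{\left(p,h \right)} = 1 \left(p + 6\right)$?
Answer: $\frac{3271}{6} \approx 545.17$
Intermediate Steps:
$Q{\left(p,h \right)} = 6 + p$ ($Q{\left(p,h \right)} = 1 \left(6 + p\right) = 6 + p$)
$n{\left(W \right)} = 2 W \left(7 + W\right)$ ($n{\left(W \right)} = \left(W + \left(6 + 1\right)\right) \left(W + W\right) = \left(W + 7\right) 2 W = \left(7 + W\right) 2 W = 2 W \left(7 + W\right)$)
$I = \frac{67}{6}$ ($I = \frac{2 \cdot 5 \left(7 + 5\right)}{18} + \frac{18}{4} = 2 \cdot 5 \cdot 12 \cdot \frac{1}{18} + 18 \cdot \frac{1}{4} = 120 \cdot \frac{1}{18} + \frac{9}{2} = \frac{20}{3} + \frac{9}{2} = \frac{67}{6} \approx 11.167$)
$I - -534 = \frac{67}{6} - -534 = \frac{67}{6} + 534 = \frac{3271}{6}$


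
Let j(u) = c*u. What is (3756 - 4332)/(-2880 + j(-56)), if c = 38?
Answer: 36/313 ≈ 0.11502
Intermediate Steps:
j(u) = 38*u
(3756 - 4332)/(-2880 + j(-56)) = (3756 - 4332)/(-2880 + 38*(-56)) = -576/(-2880 - 2128) = -576/(-5008) = -576*(-1/5008) = 36/313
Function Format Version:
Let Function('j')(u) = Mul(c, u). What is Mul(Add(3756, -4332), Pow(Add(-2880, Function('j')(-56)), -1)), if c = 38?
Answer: Rational(36, 313) ≈ 0.11502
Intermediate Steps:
Function('j')(u) = Mul(38, u)
Mul(Add(3756, -4332), Pow(Add(-2880, Function('j')(-56)), -1)) = Mul(Add(3756, -4332), Pow(Add(-2880, Mul(38, -56)), -1)) = Mul(-576, Pow(Add(-2880, -2128), -1)) = Mul(-576, Pow(-5008, -1)) = Mul(-576, Rational(-1, 5008)) = Rational(36, 313)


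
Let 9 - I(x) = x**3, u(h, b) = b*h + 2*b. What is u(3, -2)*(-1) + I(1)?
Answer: 18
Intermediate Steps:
u(h, b) = 2*b + b*h
I(x) = 9 - x**3
u(3, -2)*(-1) + I(1) = -2*(2 + 3)*(-1) + (9 - 1*1**3) = -2*5*(-1) + (9 - 1*1) = -10*(-1) + (9 - 1) = 10 + 8 = 18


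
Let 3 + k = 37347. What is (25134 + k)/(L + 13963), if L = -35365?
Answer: -3471/1189 ≈ -2.9193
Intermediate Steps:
k = 37344 (k = -3 + 37347 = 37344)
(25134 + k)/(L + 13963) = (25134 + 37344)/(-35365 + 13963) = 62478/(-21402) = 62478*(-1/21402) = -3471/1189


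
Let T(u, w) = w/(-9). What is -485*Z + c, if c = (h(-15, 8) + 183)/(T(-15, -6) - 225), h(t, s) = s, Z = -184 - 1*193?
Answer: 123054112/673 ≈ 1.8284e+5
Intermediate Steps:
T(u, w) = -w/9 (T(u, w) = w*(-⅑) = -w/9)
Z = -377 (Z = -184 - 193 = -377)
c = -573/673 (c = (8 + 183)/(-⅑*(-6) - 225) = 191/(⅔ - 225) = 191/(-673/3) = 191*(-3/673) = -573/673 ≈ -0.85141)
-485*Z + c = -485*(-377) - 573/673 = 182845 - 573/673 = 123054112/673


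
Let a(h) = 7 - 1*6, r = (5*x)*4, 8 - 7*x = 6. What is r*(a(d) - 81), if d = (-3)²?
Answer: -3200/7 ≈ -457.14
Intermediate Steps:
x = 2/7 (x = 8/7 - ⅐*6 = 8/7 - 6/7 = 2/7 ≈ 0.28571)
d = 9
r = 40/7 (r = (5*(2/7))*4 = (10/7)*4 = 40/7 ≈ 5.7143)
a(h) = 1 (a(h) = 7 - 6 = 1)
r*(a(d) - 81) = 40*(1 - 81)/7 = (40/7)*(-80) = -3200/7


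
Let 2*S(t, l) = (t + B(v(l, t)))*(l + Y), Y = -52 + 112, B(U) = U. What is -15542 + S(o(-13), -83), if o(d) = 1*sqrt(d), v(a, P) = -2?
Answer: -15519 - 23*I*sqrt(13)/2 ≈ -15519.0 - 41.464*I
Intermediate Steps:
Y = 60
o(d) = sqrt(d)
S(t, l) = (-2 + t)*(60 + l)/2 (S(t, l) = ((t - 2)*(l + 60))/2 = ((-2 + t)*(60 + l))/2 = (-2 + t)*(60 + l)/2)
-15542 + S(o(-13), -83) = -15542 + (-60 - 1*(-83) + 30*sqrt(-13) + (1/2)*(-83)*sqrt(-13)) = -15542 + (-60 + 83 + 30*(I*sqrt(13)) + (1/2)*(-83)*(I*sqrt(13))) = -15542 + (-60 + 83 + 30*I*sqrt(13) - 83*I*sqrt(13)/2) = -15542 + (23 - 23*I*sqrt(13)/2) = -15519 - 23*I*sqrt(13)/2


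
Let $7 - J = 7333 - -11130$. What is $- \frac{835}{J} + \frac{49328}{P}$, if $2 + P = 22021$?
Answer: $\frac{928783433}{406382664} \approx 2.2855$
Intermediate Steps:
$P = 22019$ ($P = -2 + 22021 = 22019$)
$J = -18456$ ($J = 7 - \left(7333 - -11130\right) = 7 - \left(7333 + 11130\right) = 7 - 18463 = -18456$)
$- \frac{835}{J} + \frac{49328}{P} = - \frac{835}{-18456} + \frac{49328}{22019} = \left(-835\right) \left(- \frac{1}{18456}\right) + 49328 \cdot \frac{1}{22019} = \frac{835}{18456} + \frac{49328}{22019} = \frac{928783433}{406382664}$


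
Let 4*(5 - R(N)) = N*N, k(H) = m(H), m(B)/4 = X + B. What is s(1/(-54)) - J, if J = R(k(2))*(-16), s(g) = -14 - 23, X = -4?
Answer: -213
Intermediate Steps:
m(B) = -16 + 4*B (m(B) = 4*(-4 + B) = -16 + 4*B)
s(g) = -37
k(H) = -16 + 4*H
R(N) = 5 - N²/4 (R(N) = 5 - N*N/4 = 5 - N²/4)
J = 176 (J = (5 - (-16 + 4*2)²/4)*(-16) = (5 - (-16 + 8)²/4)*(-16) = (5 - ¼*(-8)²)*(-16) = (5 - ¼*64)*(-16) = (5 - 16)*(-16) = -11*(-16) = 176)
s(1/(-54)) - J = -37 - 1*176 = -37 - 176 = -213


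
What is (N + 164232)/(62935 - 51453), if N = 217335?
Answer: 381567/11482 ≈ 33.232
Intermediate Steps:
(N + 164232)/(62935 - 51453) = (217335 + 164232)/(62935 - 51453) = 381567/11482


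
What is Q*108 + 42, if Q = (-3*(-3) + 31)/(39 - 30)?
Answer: 522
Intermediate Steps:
Q = 40/9 (Q = (9 + 31)/9 = 40*(⅑) = 40/9 ≈ 4.4444)
Q*108 + 42 = (40/9)*108 + 42 = 480 + 42 = 522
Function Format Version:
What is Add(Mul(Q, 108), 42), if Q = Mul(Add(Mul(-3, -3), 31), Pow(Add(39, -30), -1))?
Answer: 522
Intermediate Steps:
Q = Rational(40, 9) (Q = Mul(Add(9, 31), Pow(9, -1)) = Mul(40, Rational(1, 9)) = Rational(40, 9) ≈ 4.4444)
Add(Mul(Q, 108), 42) = Add(Mul(Rational(40, 9), 108), 42) = Add(480, 42) = 522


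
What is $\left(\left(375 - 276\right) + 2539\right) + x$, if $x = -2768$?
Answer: $-130$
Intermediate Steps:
$\left(\left(375 - 276\right) + 2539\right) + x = \left(\left(375 - 276\right) + 2539\right) - 2768 = \left(99 + 2539\right) - 2768 = 2638 - 2768 = -130$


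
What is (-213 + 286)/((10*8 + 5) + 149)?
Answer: 73/234 ≈ 0.31197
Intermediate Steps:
(-213 + 286)/((10*8 + 5) + 149) = 73/((80 + 5) + 149) = 73/(85 + 149) = 73/234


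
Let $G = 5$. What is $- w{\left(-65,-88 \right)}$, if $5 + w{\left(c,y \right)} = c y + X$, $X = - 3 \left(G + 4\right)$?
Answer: $-5688$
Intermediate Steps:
$X = -27$ ($X = - 3 \left(5 + 4\right) = \left(-3\right) 9 = -27$)
$w{\left(c,y \right)} = -32 + c y$ ($w{\left(c,y \right)} = -5 + \left(c y - 27\right) = -5 + \left(-27 + c y\right) = -32 + c y$)
$- w{\left(-65,-88 \right)} = - (-32 - -5720) = - (-32 + 5720) = \left(-1\right) 5688 = -5688$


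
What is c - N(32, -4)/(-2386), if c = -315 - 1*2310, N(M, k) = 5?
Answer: -6263245/2386 ≈ -2625.0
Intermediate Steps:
c = -2625 (c = -315 - 2310 = -2625)
c - N(32, -4)/(-2386) = -2625 - 5/(-2386) = -2625 - 5*(-1)/2386 = -2625 - 1*(-5/2386) = -2625 + 5/2386 = -6263245/2386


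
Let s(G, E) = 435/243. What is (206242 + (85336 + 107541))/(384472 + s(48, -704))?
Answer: 4618377/4448911 ≈ 1.0381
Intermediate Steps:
s(G, E) = 145/81 (s(G, E) = 435*(1/243) = 145/81)
(206242 + (85336 + 107541))/(384472 + s(48, -704)) = (206242 + (85336 + 107541))/(384472 + 145/81) = (206242 + 192877)/(31142377/81) = 399119*(81/31142377) = 4618377/4448911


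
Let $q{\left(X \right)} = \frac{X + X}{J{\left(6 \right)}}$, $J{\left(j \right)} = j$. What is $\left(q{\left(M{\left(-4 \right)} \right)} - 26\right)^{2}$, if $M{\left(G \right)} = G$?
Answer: $\frac{6724}{9} \approx 747.11$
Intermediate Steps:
$q{\left(X \right)} = \frac{X}{3}$ ($q{\left(X \right)} = \frac{X + X}{6} = 2 X \frac{1}{6} = \frac{X}{3}$)
$\left(q{\left(M{\left(-4 \right)} \right)} - 26\right)^{2} = \left(\frac{1}{3} \left(-4\right) - 26\right)^{2} = \left(- \frac{4}{3} - 26\right)^{2} = \left(- \frac{82}{3}\right)^{2} = \frac{6724}{9}$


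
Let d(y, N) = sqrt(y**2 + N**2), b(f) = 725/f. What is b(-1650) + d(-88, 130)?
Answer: -29/66 + 2*sqrt(6161) ≈ 156.54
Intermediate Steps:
d(y, N) = sqrt(N**2 + y**2)
b(-1650) + d(-88, 130) = 725/(-1650) + sqrt(130**2 + (-88)**2) = 725*(-1/1650) + sqrt(16900 + 7744) = -29/66 + sqrt(24644) = -29/66 + 2*sqrt(6161)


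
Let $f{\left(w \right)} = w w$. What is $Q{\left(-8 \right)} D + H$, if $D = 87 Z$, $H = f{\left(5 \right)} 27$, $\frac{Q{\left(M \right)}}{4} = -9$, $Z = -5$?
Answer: $16335$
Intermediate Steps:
$Q{\left(M \right)} = -36$ ($Q{\left(M \right)} = 4 \left(-9\right) = -36$)
$f{\left(w \right)} = w^{2}$
$H = 675$ ($H = 5^{2} \cdot 27 = 25 \cdot 27 = 675$)
$D = -435$ ($D = 87 \left(-5\right) = -435$)
$Q{\left(-8 \right)} D + H = \left(-36\right) \left(-435\right) + 675 = 15660 + 675 = 16335$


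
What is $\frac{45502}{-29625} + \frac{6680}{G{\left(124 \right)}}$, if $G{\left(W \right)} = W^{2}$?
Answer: $- \frac{62717969}{56939250} \approx -1.1015$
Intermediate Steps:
$\frac{45502}{-29625} + \frac{6680}{G{\left(124 \right)}} = \frac{45502}{-29625} + \frac{6680}{124^{2}} = 45502 \left(- \frac{1}{29625}\right) + \frac{6680}{15376} = - \frac{45502}{29625} + 6680 \cdot \frac{1}{15376} = - \frac{45502}{29625} + \frac{835}{1922} = - \frac{62717969}{56939250}$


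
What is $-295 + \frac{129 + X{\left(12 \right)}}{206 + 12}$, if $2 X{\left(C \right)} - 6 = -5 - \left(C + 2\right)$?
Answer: $- \frac{128375}{436} \approx -294.44$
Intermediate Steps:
$X{\left(C \right)} = - \frac{1}{2} - \frac{C}{2}$ ($X{\left(C \right)} = 3 + \frac{-5 - \left(C + 2\right)}{2} = 3 + \frac{-5 - \left(2 + C\right)}{2} = 3 + \frac{-7 - C}{2} = 3 - \left(\frac{7}{2} + \frac{C}{2}\right) = - \frac{1}{2} - \frac{C}{2}$)
$-295 + \frac{129 + X{\left(12 \right)}}{206 + 12} = -295 + \frac{129 - \frac{13}{2}}{206 + 12} = -295 + \frac{129 - \frac{13}{2}}{218} = -295 + \left(129 - \frac{13}{2}\right) \frac{1}{218} = -295 + \frac{245}{2} \cdot \frac{1}{218} = -295 + \frac{245}{436} = - \frac{128375}{436}$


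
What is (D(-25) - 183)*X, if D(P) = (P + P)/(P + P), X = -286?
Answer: 52052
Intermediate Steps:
D(P) = 1 (D(P) = (2*P)/((2*P)) = (2*P)*(1/(2*P)) = 1)
(D(-25) - 183)*X = (1 - 183)*(-286) = -182*(-286) = 52052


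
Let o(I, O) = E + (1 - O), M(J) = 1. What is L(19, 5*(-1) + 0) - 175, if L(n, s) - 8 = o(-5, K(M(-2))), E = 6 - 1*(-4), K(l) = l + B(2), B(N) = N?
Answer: -159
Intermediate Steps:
K(l) = 2 + l (K(l) = l + 2 = 2 + l)
E = 10 (E = 6 + 4 = 10)
o(I, O) = 11 - O (o(I, O) = 10 + (1 - O) = 11 - O)
L(n, s) = 16 (L(n, s) = 8 + (11 - (2 + 1)) = 8 + (11 - 1*3) = 8 + (11 - 3) = 8 + 8 = 16)
L(19, 5*(-1) + 0) - 175 = 16 - 175 = -159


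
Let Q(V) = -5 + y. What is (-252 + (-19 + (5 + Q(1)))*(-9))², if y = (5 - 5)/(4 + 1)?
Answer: 6561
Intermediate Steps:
y = 0 (y = 0/5 = 0*(⅕) = 0)
Q(V) = -5 (Q(V) = -5 + 0 = -5)
(-252 + (-19 + (5 + Q(1)))*(-9))² = (-252 + (-19 + (5 - 5))*(-9))² = (-252 + (-19 + 0)*(-9))² = (-252 - 19*(-9))² = (-252 + 171)² = (-81)² = 6561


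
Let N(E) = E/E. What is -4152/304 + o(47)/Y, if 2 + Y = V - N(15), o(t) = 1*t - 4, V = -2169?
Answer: -564451/41268 ≈ -13.678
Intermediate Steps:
N(E) = 1
o(t) = -4 + t (o(t) = t - 4 = -4 + t)
Y = -2172 (Y = -2 + (-2169 - 1*1) = -2 + (-2169 - 1) = -2 - 2170 = -2172)
-4152/304 + o(47)/Y = -4152/304 + (-4 + 47)/(-2172) = -4152*1/304 + 43*(-1/2172) = -519/38 - 43/2172 = -564451/41268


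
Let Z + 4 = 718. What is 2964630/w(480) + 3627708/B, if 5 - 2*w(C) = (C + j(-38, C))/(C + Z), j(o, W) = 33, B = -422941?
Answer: 58709929903284/45254687 ≈ 1.2973e+6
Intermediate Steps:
Z = 714 (Z = -4 + 718 = 714)
w(C) = 5/2 - (33 + C)/(2*(714 + C)) (w(C) = 5/2 - (C + 33)/(2*(C + 714)) = 5/2 - (33 + C)/(2*(714 + C)))
2964630/w(480) + 3627708/B = 2964630/(((3537 + 4*480)/(2*(714 + 480)))) + 3627708/(-422941) = 2964630/(((1/2)*(3537 + 1920)/1194)) + 3627708*(-1/422941) = 2964630/(((1/2)*(1/1194)*5457)) - 3627708/422941 = 2964630/(1819/796) - 3627708/422941 = 2964630*(796/1819) - 3627708/422941 = 138814440/107 - 3627708/422941 = 58709929903284/45254687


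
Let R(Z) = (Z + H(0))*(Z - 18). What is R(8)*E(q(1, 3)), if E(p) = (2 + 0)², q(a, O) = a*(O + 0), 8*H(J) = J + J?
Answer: -320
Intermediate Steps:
H(J) = J/4 (H(J) = (J + J)/8 = (2*J)/8 = J/4)
R(Z) = Z*(-18 + Z) (R(Z) = (Z + (¼)*0)*(Z - 18) = (Z + 0)*(-18 + Z) = Z*(-18 + Z))
q(a, O) = O*a (q(a, O) = a*O = O*a)
E(p) = 4 (E(p) = 2² = 4)
R(8)*E(q(1, 3)) = (8*(-18 + 8))*4 = (8*(-10))*4 = -80*4 = -320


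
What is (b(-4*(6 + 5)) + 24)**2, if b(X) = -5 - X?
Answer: 3969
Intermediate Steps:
(b(-4*(6 + 5)) + 24)**2 = ((-5 - (-4)*(6 + 5)) + 24)**2 = ((-5 - (-4)*11) + 24)**2 = ((-5 - 1*(-44)) + 24)**2 = ((-5 + 44) + 24)**2 = (39 + 24)**2 = 63**2 = 3969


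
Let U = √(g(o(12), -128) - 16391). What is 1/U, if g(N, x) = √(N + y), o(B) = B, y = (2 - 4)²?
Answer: -I*√16387/16387 ≈ -0.0078118*I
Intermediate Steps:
y = 4 (y = (-2)² = 4)
g(N, x) = √(4 + N) (g(N, x) = √(N + 4) = √(4 + N))
U = I*√16387 (U = √(√(4 + 12) - 16391) = √(√16 - 16391) = √(4 - 16391) = √(-16387) = I*√16387 ≈ 128.01*I)
1/U = 1/(I*√16387) = -I*√16387/16387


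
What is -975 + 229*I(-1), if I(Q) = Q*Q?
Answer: -746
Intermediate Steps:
I(Q) = Q**2
-975 + 229*I(-1) = -975 + 229*(-1)**2 = -975 + 229*1 = -975 + 229 = -746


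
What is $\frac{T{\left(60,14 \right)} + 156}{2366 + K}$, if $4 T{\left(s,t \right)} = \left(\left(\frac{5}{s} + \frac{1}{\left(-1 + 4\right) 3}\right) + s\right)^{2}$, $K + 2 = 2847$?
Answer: $\frac{5504593}{27013824} \approx 0.20377$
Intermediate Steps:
$K = 2845$ ($K = -2 + 2847 = 2845$)
$T{\left(s,t \right)} = \frac{\left(\frac{1}{9} + s + \frac{5}{s}\right)^{2}}{4}$ ($T{\left(s,t \right)} = \frac{\left(\left(\frac{5}{s} + \frac{1}{\left(-1 + 4\right) 3}\right) + s\right)^{2}}{4} = \frac{\left(\left(\frac{5}{s} + \frac{1}{3} \cdot \frac{1}{3}\right) + s\right)^{2}}{4} = \frac{\left(\left(\frac{5}{s} + \frac{1}{9}\right) + s\right)^{2}}{4} = \frac{\left(\left(\frac{1}{9} + \frac{5}{s}\right) + s\right)^{2}}{4} = \frac{\left(\frac{1}{9} + s + \frac{5}{s}\right)^{2}}{4}$)
$\frac{T{\left(60,14 \right)} + 156}{2366 + K} = \frac{\frac{\left(45 + 60 + 9 \cdot 60^{2}\right)^{2}}{324 \cdot 3600} + 156}{2366 + 2845} = \frac{\frac{1}{324} \cdot \frac{1}{3600} \left(45 + 60 + 9 \cdot 3600\right)^{2} + 156}{5211} = \left(\frac{1}{324} \cdot \frac{1}{3600} \left(45 + 60 + 32400\right)^{2} + 156\right) \frac{1}{5211} = \left(\frac{1}{324} \cdot \frac{1}{3600} \cdot 32505^{2} + 156\right) \frac{1}{5211} = \left(\frac{1}{324} \cdot \frac{1}{3600} \cdot 1056575025 + 156\right) \frac{1}{5211} = \left(\frac{4695889}{5184} + 156\right) \frac{1}{5211} = \frac{5504593}{5184} \cdot \frac{1}{5211} = \frac{5504593}{27013824}$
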